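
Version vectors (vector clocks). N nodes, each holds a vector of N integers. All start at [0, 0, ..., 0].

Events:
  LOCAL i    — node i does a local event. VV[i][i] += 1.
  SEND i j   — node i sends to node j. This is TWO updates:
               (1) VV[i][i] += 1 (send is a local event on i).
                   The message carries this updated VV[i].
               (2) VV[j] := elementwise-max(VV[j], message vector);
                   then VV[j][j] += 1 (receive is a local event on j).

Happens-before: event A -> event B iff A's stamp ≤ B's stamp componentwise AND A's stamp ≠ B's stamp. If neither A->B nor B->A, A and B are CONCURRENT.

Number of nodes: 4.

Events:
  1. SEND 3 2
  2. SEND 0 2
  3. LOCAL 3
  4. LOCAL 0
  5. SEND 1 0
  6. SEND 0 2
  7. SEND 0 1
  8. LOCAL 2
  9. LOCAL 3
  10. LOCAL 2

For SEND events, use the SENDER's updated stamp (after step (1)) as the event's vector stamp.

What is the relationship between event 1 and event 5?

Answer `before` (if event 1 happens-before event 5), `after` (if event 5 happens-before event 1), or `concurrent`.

Initial: VV[0]=[0, 0, 0, 0]
Initial: VV[1]=[0, 0, 0, 0]
Initial: VV[2]=[0, 0, 0, 0]
Initial: VV[3]=[0, 0, 0, 0]
Event 1: SEND 3->2: VV[3][3]++ -> VV[3]=[0, 0, 0, 1], msg_vec=[0, 0, 0, 1]; VV[2]=max(VV[2],msg_vec) then VV[2][2]++ -> VV[2]=[0, 0, 1, 1]
Event 2: SEND 0->2: VV[0][0]++ -> VV[0]=[1, 0, 0, 0], msg_vec=[1, 0, 0, 0]; VV[2]=max(VV[2],msg_vec) then VV[2][2]++ -> VV[2]=[1, 0, 2, 1]
Event 3: LOCAL 3: VV[3][3]++ -> VV[3]=[0, 0, 0, 2]
Event 4: LOCAL 0: VV[0][0]++ -> VV[0]=[2, 0, 0, 0]
Event 5: SEND 1->0: VV[1][1]++ -> VV[1]=[0, 1, 0, 0], msg_vec=[0, 1, 0, 0]; VV[0]=max(VV[0],msg_vec) then VV[0][0]++ -> VV[0]=[3, 1, 0, 0]
Event 6: SEND 0->2: VV[0][0]++ -> VV[0]=[4, 1, 0, 0], msg_vec=[4, 1, 0, 0]; VV[2]=max(VV[2],msg_vec) then VV[2][2]++ -> VV[2]=[4, 1, 3, 1]
Event 7: SEND 0->1: VV[0][0]++ -> VV[0]=[5, 1, 0, 0], msg_vec=[5, 1, 0, 0]; VV[1]=max(VV[1],msg_vec) then VV[1][1]++ -> VV[1]=[5, 2, 0, 0]
Event 8: LOCAL 2: VV[2][2]++ -> VV[2]=[4, 1, 4, 1]
Event 9: LOCAL 3: VV[3][3]++ -> VV[3]=[0, 0, 0, 3]
Event 10: LOCAL 2: VV[2][2]++ -> VV[2]=[4, 1, 5, 1]
Event 1 stamp: [0, 0, 0, 1]
Event 5 stamp: [0, 1, 0, 0]
[0, 0, 0, 1] <= [0, 1, 0, 0]? False
[0, 1, 0, 0] <= [0, 0, 0, 1]? False
Relation: concurrent

Answer: concurrent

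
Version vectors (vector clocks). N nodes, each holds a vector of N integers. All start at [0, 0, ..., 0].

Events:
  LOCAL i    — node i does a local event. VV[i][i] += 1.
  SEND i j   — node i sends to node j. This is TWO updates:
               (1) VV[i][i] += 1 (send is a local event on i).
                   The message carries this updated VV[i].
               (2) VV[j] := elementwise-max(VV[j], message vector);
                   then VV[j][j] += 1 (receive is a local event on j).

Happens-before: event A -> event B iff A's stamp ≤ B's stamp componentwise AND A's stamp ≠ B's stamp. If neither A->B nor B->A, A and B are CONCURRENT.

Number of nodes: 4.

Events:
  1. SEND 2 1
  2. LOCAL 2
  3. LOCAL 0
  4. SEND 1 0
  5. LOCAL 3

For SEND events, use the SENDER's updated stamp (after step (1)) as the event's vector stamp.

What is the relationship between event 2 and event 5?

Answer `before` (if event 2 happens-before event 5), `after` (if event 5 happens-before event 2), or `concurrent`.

Initial: VV[0]=[0, 0, 0, 0]
Initial: VV[1]=[0, 0, 0, 0]
Initial: VV[2]=[0, 0, 0, 0]
Initial: VV[3]=[0, 0, 0, 0]
Event 1: SEND 2->1: VV[2][2]++ -> VV[2]=[0, 0, 1, 0], msg_vec=[0, 0, 1, 0]; VV[1]=max(VV[1],msg_vec) then VV[1][1]++ -> VV[1]=[0, 1, 1, 0]
Event 2: LOCAL 2: VV[2][2]++ -> VV[2]=[0, 0, 2, 0]
Event 3: LOCAL 0: VV[0][0]++ -> VV[0]=[1, 0, 0, 0]
Event 4: SEND 1->0: VV[1][1]++ -> VV[1]=[0, 2, 1, 0], msg_vec=[0, 2, 1, 0]; VV[0]=max(VV[0],msg_vec) then VV[0][0]++ -> VV[0]=[2, 2, 1, 0]
Event 5: LOCAL 3: VV[3][3]++ -> VV[3]=[0, 0, 0, 1]
Event 2 stamp: [0, 0, 2, 0]
Event 5 stamp: [0, 0, 0, 1]
[0, 0, 2, 0] <= [0, 0, 0, 1]? False
[0, 0, 0, 1] <= [0, 0, 2, 0]? False
Relation: concurrent

Answer: concurrent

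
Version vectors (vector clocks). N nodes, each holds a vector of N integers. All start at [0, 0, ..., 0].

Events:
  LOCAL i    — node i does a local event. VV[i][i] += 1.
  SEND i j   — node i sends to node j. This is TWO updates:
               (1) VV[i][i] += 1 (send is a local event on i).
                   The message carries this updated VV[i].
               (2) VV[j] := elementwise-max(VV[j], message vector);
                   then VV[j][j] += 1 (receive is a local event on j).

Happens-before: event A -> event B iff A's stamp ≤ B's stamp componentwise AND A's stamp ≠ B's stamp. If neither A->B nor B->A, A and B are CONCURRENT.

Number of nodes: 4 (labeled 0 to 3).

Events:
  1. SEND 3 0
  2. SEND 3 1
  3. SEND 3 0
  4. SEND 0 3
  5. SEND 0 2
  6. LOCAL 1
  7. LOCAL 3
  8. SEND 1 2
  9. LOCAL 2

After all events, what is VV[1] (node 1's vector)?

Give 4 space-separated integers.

Initial: VV[0]=[0, 0, 0, 0]
Initial: VV[1]=[0, 0, 0, 0]
Initial: VV[2]=[0, 0, 0, 0]
Initial: VV[3]=[0, 0, 0, 0]
Event 1: SEND 3->0: VV[3][3]++ -> VV[3]=[0, 0, 0, 1], msg_vec=[0, 0, 0, 1]; VV[0]=max(VV[0],msg_vec) then VV[0][0]++ -> VV[0]=[1, 0, 0, 1]
Event 2: SEND 3->1: VV[3][3]++ -> VV[3]=[0, 0, 0, 2], msg_vec=[0, 0, 0, 2]; VV[1]=max(VV[1],msg_vec) then VV[1][1]++ -> VV[1]=[0, 1, 0, 2]
Event 3: SEND 3->0: VV[3][3]++ -> VV[3]=[0, 0, 0, 3], msg_vec=[0, 0, 0, 3]; VV[0]=max(VV[0],msg_vec) then VV[0][0]++ -> VV[0]=[2, 0, 0, 3]
Event 4: SEND 0->3: VV[0][0]++ -> VV[0]=[3, 0, 0, 3], msg_vec=[3, 0, 0, 3]; VV[3]=max(VV[3],msg_vec) then VV[3][3]++ -> VV[3]=[3, 0, 0, 4]
Event 5: SEND 0->2: VV[0][0]++ -> VV[0]=[4, 0, 0, 3], msg_vec=[4, 0, 0, 3]; VV[2]=max(VV[2],msg_vec) then VV[2][2]++ -> VV[2]=[4, 0, 1, 3]
Event 6: LOCAL 1: VV[1][1]++ -> VV[1]=[0, 2, 0, 2]
Event 7: LOCAL 3: VV[3][3]++ -> VV[3]=[3, 0, 0, 5]
Event 8: SEND 1->2: VV[1][1]++ -> VV[1]=[0, 3, 0, 2], msg_vec=[0, 3, 0, 2]; VV[2]=max(VV[2],msg_vec) then VV[2][2]++ -> VV[2]=[4, 3, 2, 3]
Event 9: LOCAL 2: VV[2][2]++ -> VV[2]=[4, 3, 3, 3]
Final vectors: VV[0]=[4, 0, 0, 3]; VV[1]=[0, 3, 0, 2]; VV[2]=[4, 3, 3, 3]; VV[3]=[3, 0, 0, 5]

Answer: 0 3 0 2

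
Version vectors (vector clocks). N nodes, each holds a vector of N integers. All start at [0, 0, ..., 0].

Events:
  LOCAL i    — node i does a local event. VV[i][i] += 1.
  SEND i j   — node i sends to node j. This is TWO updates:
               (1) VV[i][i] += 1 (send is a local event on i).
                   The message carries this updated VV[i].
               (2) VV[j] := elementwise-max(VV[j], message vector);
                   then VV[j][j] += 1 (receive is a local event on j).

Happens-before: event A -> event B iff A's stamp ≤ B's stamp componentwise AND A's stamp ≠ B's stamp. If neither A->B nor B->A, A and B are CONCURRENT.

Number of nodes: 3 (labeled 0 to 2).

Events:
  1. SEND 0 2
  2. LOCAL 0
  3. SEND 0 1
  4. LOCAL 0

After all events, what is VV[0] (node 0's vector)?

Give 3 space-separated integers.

Answer: 4 0 0

Derivation:
Initial: VV[0]=[0, 0, 0]
Initial: VV[1]=[0, 0, 0]
Initial: VV[2]=[0, 0, 0]
Event 1: SEND 0->2: VV[0][0]++ -> VV[0]=[1, 0, 0], msg_vec=[1, 0, 0]; VV[2]=max(VV[2],msg_vec) then VV[2][2]++ -> VV[2]=[1, 0, 1]
Event 2: LOCAL 0: VV[0][0]++ -> VV[0]=[2, 0, 0]
Event 3: SEND 0->1: VV[0][0]++ -> VV[0]=[3, 0, 0], msg_vec=[3, 0, 0]; VV[1]=max(VV[1],msg_vec) then VV[1][1]++ -> VV[1]=[3, 1, 0]
Event 4: LOCAL 0: VV[0][0]++ -> VV[0]=[4, 0, 0]
Final vectors: VV[0]=[4, 0, 0]; VV[1]=[3, 1, 0]; VV[2]=[1, 0, 1]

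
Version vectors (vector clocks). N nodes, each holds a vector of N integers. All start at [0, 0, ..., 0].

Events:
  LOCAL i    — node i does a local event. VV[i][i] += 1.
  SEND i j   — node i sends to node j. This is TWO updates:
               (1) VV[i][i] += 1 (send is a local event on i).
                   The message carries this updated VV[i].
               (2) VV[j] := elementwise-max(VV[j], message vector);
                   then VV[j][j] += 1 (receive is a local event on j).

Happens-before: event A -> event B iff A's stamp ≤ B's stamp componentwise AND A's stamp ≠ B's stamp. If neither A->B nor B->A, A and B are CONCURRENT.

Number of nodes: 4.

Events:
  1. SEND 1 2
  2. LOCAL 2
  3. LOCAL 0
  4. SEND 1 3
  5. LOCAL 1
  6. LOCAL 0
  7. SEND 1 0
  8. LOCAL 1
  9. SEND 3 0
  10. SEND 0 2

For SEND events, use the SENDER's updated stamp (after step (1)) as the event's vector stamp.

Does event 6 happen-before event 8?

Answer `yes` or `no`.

Answer: no

Derivation:
Initial: VV[0]=[0, 0, 0, 0]
Initial: VV[1]=[0, 0, 0, 0]
Initial: VV[2]=[0, 0, 0, 0]
Initial: VV[3]=[0, 0, 0, 0]
Event 1: SEND 1->2: VV[1][1]++ -> VV[1]=[0, 1, 0, 0], msg_vec=[0, 1, 0, 0]; VV[2]=max(VV[2],msg_vec) then VV[2][2]++ -> VV[2]=[0, 1, 1, 0]
Event 2: LOCAL 2: VV[2][2]++ -> VV[2]=[0, 1, 2, 0]
Event 3: LOCAL 0: VV[0][0]++ -> VV[0]=[1, 0, 0, 0]
Event 4: SEND 1->3: VV[1][1]++ -> VV[1]=[0, 2, 0, 0], msg_vec=[0, 2, 0, 0]; VV[3]=max(VV[3],msg_vec) then VV[3][3]++ -> VV[3]=[0, 2, 0, 1]
Event 5: LOCAL 1: VV[1][1]++ -> VV[1]=[0, 3, 0, 0]
Event 6: LOCAL 0: VV[0][0]++ -> VV[0]=[2, 0, 0, 0]
Event 7: SEND 1->0: VV[1][1]++ -> VV[1]=[0, 4, 0, 0], msg_vec=[0, 4, 0, 0]; VV[0]=max(VV[0],msg_vec) then VV[0][0]++ -> VV[0]=[3, 4, 0, 0]
Event 8: LOCAL 1: VV[1][1]++ -> VV[1]=[0, 5, 0, 0]
Event 9: SEND 3->0: VV[3][3]++ -> VV[3]=[0, 2, 0, 2], msg_vec=[0, 2, 0, 2]; VV[0]=max(VV[0],msg_vec) then VV[0][0]++ -> VV[0]=[4, 4, 0, 2]
Event 10: SEND 0->2: VV[0][0]++ -> VV[0]=[5, 4, 0, 2], msg_vec=[5, 4, 0, 2]; VV[2]=max(VV[2],msg_vec) then VV[2][2]++ -> VV[2]=[5, 4, 3, 2]
Event 6 stamp: [2, 0, 0, 0]
Event 8 stamp: [0, 5, 0, 0]
[2, 0, 0, 0] <= [0, 5, 0, 0]? False. Equal? False. Happens-before: False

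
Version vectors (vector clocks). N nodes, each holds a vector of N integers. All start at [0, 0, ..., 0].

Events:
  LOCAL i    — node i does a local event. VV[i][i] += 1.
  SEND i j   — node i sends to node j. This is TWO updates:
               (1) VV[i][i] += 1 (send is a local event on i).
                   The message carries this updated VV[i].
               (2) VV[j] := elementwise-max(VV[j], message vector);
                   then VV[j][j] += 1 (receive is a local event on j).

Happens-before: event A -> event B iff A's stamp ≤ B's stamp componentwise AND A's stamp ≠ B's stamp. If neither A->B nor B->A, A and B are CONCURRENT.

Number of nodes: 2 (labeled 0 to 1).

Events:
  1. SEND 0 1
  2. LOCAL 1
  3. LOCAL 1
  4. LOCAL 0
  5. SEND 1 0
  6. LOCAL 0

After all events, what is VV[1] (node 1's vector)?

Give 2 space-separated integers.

Answer: 1 4

Derivation:
Initial: VV[0]=[0, 0]
Initial: VV[1]=[0, 0]
Event 1: SEND 0->1: VV[0][0]++ -> VV[0]=[1, 0], msg_vec=[1, 0]; VV[1]=max(VV[1],msg_vec) then VV[1][1]++ -> VV[1]=[1, 1]
Event 2: LOCAL 1: VV[1][1]++ -> VV[1]=[1, 2]
Event 3: LOCAL 1: VV[1][1]++ -> VV[1]=[1, 3]
Event 4: LOCAL 0: VV[0][0]++ -> VV[0]=[2, 0]
Event 5: SEND 1->0: VV[1][1]++ -> VV[1]=[1, 4], msg_vec=[1, 4]; VV[0]=max(VV[0],msg_vec) then VV[0][0]++ -> VV[0]=[3, 4]
Event 6: LOCAL 0: VV[0][0]++ -> VV[0]=[4, 4]
Final vectors: VV[0]=[4, 4]; VV[1]=[1, 4]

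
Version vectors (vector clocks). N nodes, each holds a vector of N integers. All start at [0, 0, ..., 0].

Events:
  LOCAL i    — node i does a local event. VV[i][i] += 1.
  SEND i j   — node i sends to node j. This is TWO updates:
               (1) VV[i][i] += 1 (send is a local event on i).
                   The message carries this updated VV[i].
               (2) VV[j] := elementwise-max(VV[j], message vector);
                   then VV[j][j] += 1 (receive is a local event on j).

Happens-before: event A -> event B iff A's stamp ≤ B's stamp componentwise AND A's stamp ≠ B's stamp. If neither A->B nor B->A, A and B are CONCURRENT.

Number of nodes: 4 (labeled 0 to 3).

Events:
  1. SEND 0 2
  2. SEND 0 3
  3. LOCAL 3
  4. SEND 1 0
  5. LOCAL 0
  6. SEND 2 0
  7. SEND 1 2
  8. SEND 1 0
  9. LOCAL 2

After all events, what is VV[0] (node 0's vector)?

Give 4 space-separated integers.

Initial: VV[0]=[0, 0, 0, 0]
Initial: VV[1]=[0, 0, 0, 0]
Initial: VV[2]=[0, 0, 0, 0]
Initial: VV[3]=[0, 0, 0, 0]
Event 1: SEND 0->2: VV[0][0]++ -> VV[0]=[1, 0, 0, 0], msg_vec=[1, 0, 0, 0]; VV[2]=max(VV[2],msg_vec) then VV[2][2]++ -> VV[2]=[1, 0, 1, 0]
Event 2: SEND 0->3: VV[0][0]++ -> VV[0]=[2, 0, 0, 0], msg_vec=[2, 0, 0, 0]; VV[3]=max(VV[3],msg_vec) then VV[3][3]++ -> VV[3]=[2, 0, 0, 1]
Event 3: LOCAL 3: VV[3][3]++ -> VV[3]=[2, 0, 0, 2]
Event 4: SEND 1->0: VV[1][1]++ -> VV[1]=[0, 1, 0, 0], msg_vec=[0, 1, 0, 0]; VV[0]=max(VV[0],msg_vec) then VV[0][0]++ -> VV[0]=[3, 1, 0, 0]
Event 5: LOCAL 0: VV[0][0]++ -> VV[0]=[4, 1, 0, 0]
Event 6: SEND 2->0: VV[2][2]++ -> VV[2]=[1, 0, 2, 0], msg_vec=[1, 0, 2, 0]; VV[0]=max(VV[0],msg_vec) then VV[0][0]++ -> VV[0]=[5, 1, 2, 0]
Event 7: SEND 1->2: VV[1][1]++ -> VV[1]=[0, 2, 0, 0], msg_vec=[0, 2, 0, 0]; VV[2]=max(VV[2],msg_vec) then VV[2][2]++ -> VV[2]=[1, 2, 3, 0]
Event 8: SEND 1->0: VV[1][1]++ -> VV[1]=[0, 3, 0, 0], msg_vec=[0, 3, 0, 0]; VV[0]=max(VV[0],msg_vec) then VV[0][0]++ -> VV[0]=[6, 3, 2, 0]
Event 9: LOCAL 2: VV[2][2]++ -> VV[2]=[1, 2, 4, 0]
Final vectors: VV[0]=[6, 3, 2, 0]; VV[1]=[0, 3, 0, 0]; VV[2]=[1, 2, 4, 0]; VV[3]=[2, 0, 0, 2]

Answer: 6 3 2 0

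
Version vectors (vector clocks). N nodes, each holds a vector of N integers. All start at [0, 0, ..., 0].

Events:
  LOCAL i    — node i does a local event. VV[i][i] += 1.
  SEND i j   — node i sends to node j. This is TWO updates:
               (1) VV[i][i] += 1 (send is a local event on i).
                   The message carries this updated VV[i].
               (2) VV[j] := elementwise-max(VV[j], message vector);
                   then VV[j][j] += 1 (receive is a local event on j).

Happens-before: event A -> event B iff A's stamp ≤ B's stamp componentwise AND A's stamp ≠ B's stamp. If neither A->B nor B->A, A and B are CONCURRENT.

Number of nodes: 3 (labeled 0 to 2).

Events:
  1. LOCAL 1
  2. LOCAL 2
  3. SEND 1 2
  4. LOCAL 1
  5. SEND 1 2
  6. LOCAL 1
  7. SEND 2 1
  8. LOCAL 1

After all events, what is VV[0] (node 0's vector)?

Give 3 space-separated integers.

Answer: 0 0 0

Derivation:
Initial: VV[0]=[0, 0, 0]
Initial: VV[1]=[0, 0, 0]
Initial: VV[2]=[0, 0, 0]
Event 1: LOCAL 1: VV[1][1]++ -> VV[1]=[0, 1, 0]
Event 2: LOCAL 2: VV[2][2]++ -> VV[2]=[0, 0, 1]
Event 3: SEND 1->2: VV[1][1]++ -> VV[1]=[0, 2, 0], msg_vec=[0, 2, 0]; VV[2]=max(VV[2],msg_vec) then VV[2][2]++ -> VV[2]=[0, 2, 2]
Event 4: LOCAL 1: VV[1][1]++ -> VV[1]=[0, 3, 0]
Event 5: SEND 1->2: VV[1][1]++ -> VV[1]=[0, 4, 0], msg_vec=[0, 4, 0]; VV[2]=max(VV[2],msg_vec) then VV[2][2]++ -> VV[2]=[0, 4, 3]
Event 6: LOCAL 1: VV[1][1]++ -> VV[1]=[0, 5, 0]
Event 7: SEND 2->1: VV[2][2]++ -> VV[2]=[0, 4, 4], msg_vec=[0, 4, 4]; VV[1]=max(VV[1],msg_vec) then VV[1][1]++ -> VV[1]=[0, 6, 4]
Event 8: LOCAL 1: VV[1][1]++ -> VV[1]=[0, 7, 4]
Final vectors: VV[0]=[0, 0, 0]; VV[1]=[0, 7, 4]; VV[2]=[0, 4, 4]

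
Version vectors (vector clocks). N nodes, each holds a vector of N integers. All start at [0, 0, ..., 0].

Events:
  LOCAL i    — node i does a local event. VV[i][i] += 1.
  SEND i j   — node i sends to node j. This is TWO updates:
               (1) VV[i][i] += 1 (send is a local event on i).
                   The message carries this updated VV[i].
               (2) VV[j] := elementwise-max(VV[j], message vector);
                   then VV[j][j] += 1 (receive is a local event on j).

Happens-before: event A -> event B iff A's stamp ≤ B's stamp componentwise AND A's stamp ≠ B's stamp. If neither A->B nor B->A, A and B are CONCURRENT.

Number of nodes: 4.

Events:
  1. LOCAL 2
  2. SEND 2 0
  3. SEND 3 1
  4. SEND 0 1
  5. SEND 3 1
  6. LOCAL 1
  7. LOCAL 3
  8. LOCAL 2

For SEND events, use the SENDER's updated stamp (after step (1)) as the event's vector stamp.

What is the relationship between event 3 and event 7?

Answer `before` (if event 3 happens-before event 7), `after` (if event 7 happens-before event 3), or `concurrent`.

Initial: VV[0]=[0, 0, 0, 0]
Initial: VV[1]=[0, 0, 0, 0]
Initial: VV[2]=[0, 0, 0, 0]
Initial: VV[3]=[0, 0, 0, 0]
Event 1: LOCAL 2: VV[2][2]++ -> VV[2]=[0, 0, 1, 0]
Event 2: SEND 2->0: VV[2][2]++ -> VV[2]=[0, 0, 2, 0], msg_vec=[0, 0, 2, 0]; VV[0]=max(VV[0],msg_vec) then VV[0][0]++ -> VV[0]=[1, 0, 2, 0]
Event 3: SEND 3->1: VV[3][3]++ -> VV[3]=[0, 0, 0, 1], msg_vec=[0, 0, 0, 1]; VV[1]=max(VV[1],msg_vec) then VV[1][1]++ -> VV[1]=[0, 1, 0, 1]
Event 4: SEND 0->1: VV[0][0]++ -> VV[0]=[2, 0, 2, 0], msg_vec=[2, 0, 2, 0]; VV[1]=max(VV[1],msg_vec) then VV[1][1]++ -> VV[1]=[2, 2, 2, 1]
Event 5: SEND 3->1: VV[3][3]++ -> VV[3]=[0, 0, 0, 2], msg_vec=[0, 0, 0, 2]; VV[1]=max(VV[1],msg_vec) then VV[1][1]++ -> VV[1]=[2, 3, 2, 2]
Event 6: LOCAL 1: VV[1][1]++ -> VV[1]=[2, 4, 2, 2]
Event 7: LOCAL 3: VV[3][3]++ -> VV[3]=[0, 0, 0, 3]
Event 8: LOCAL 2: VV[2][2]++ -> VV[2]=[0, 0, 3, 0]
Event 3 stamp: [0, 0, 0, 1]
Event 7 stamp: [0, 0, 0, 3]
[0, 0, 0, 1] <= [0, 0, 0, 3]? True
[0, 0, 0, 3] <= [0, 0, 0, 1]? False
Relation: before

Answer: before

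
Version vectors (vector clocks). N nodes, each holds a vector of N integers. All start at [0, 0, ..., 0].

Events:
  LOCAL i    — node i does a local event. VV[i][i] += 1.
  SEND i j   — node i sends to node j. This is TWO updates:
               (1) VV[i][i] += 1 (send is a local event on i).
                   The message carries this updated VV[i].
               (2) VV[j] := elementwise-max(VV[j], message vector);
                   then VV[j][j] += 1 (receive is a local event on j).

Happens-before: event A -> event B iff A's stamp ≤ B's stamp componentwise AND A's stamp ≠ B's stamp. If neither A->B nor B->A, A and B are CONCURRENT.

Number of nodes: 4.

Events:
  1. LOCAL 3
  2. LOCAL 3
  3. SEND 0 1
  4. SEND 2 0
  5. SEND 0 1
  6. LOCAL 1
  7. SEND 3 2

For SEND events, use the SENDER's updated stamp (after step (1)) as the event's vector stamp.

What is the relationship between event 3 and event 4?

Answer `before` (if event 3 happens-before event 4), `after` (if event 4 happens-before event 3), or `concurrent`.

Answer: concurrent

Derivation:
Initial: VV[0]=[0, 0, 0, 0]
Initial: VV[1]=[0, 0, 0, 0]
Initial: VV[2]=[0, 0, 0, 0]
Initial: VV[3]=[0, 0, 0, 0]
Event 1: LOCAL 3: VV[3][3]++ -> VV[3]=[0, 0, 0, 1]
Event 2: LOCAL 3: VV[3][3]++ -> VV[3]=[0, 0, 0, 2]
Event 3: SEND 0->1: VV[0][0]++ -> VV[0]=[1, 0, 0, 0], msg_vec=[1, 0, 0, 0]; VV[1]=max(VV[1],msg_vec) then VV[1][1]++ -> VV[1]=[1, 1, 0, 0]
Event 4: SEND 2->0: VV[2][2]++ -> VV[2]=[0, 0, 1, 0], msg_vec=[0, 0, 1, 0]; VV[0]=max(VV[0],msg_vec) then VV[0][0]++ -> VV[0]=[2, 0, 1, 0]
Event 5: SEND 0->1: VV[0][0]++ -> VV[0]=[3, 0, 1, 0], msg_vec=[3, 0, 1, 0]; VV[1]=max(VV[1],msg_vec) then VV[1][1]++ -> VV[1]=[3, 2, 1, 0]
Event 6: LOCAL 1: VV[1][1]++ -> VV[1]=[3, 3, 1, 0]
Event 7: SEND 3->2: VV[3][3]++ -> VV[3]=[0, 0, 0, 3], msg_vec=[0, 0, 0, 3]; VV[2]=max(VV[2],msg_vec) then VV[2][2]++ -> VV[2]=[0, 0, 2, 3]
Event 3 stamp: [1, 0, 0, 0]
Event 4 stamp: [0, 0, 1, 0]
[1, 0, 0, 0] <= [0, 0, 1, 0]? False
[0, 0, 1, 0] <= [1, 0, 0, 0]? False
Relation: concurrent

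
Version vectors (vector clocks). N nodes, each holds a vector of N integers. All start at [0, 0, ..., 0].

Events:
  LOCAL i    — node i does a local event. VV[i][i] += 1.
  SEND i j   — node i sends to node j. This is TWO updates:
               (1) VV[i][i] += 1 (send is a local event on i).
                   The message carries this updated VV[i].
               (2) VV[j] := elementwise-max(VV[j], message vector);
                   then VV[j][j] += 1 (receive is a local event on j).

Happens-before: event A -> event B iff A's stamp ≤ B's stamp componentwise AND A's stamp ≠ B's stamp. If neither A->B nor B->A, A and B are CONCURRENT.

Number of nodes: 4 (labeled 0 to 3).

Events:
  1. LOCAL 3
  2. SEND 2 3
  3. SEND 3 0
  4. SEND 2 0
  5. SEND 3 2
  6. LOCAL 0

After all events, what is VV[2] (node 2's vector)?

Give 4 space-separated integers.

Initial: VV[0]=[0, 0, 0, 0]
Initial: VV[1]=[0, 0, 0, 0]
Initial: VV[2]=[0, 0, 0, 0]
Initial: VV[3]=[0, 0, 0, 0]
Event 1: LOCAL 3: VV[3][3]++ -> VV[3]=[0, 0, 0, 1]
Event 2: SEND 2->3: VV[2][2]++ -> VV[2]=[0, 0, 1, 0], msg_vec=[0, 0, 1, 0]; VV[3]=max(VV[3],msg_vec) then VV[3][3]++ -> VV[3]=[0, 0, 1, 2]
Event 3: SEND 3->0: VV[3][3]++ -> VV[3]=[0, 0, 1, 3], msg_vec=[0, 0, 1, 3]; VV[0]=max(VV[0],msg_vec) then VV[0][0]++ -> VV[0]=[1, 0, 1, 3]
Event 4: SEND 2->0: VV[2][2]++ -> VV[2]=[0, 0, 2, 0], msg_vec=[0, 0, 2, 0]; VV[0]=max(VV[0],msg_vec) then VV[0][0]++ -> VV[0]=[2, 0, 2, 3]
Event 5: SEND 3->2: VV[3][3]++ -> VV[3]=[0, 0, 1, 4], msg_vec=[0, 0, 1, 4]; VV[2]=max(VV[2],msg_vec) then VV[2][2]++ -> VV[2]=[0, 0, 3, 4]
Event 6: LOCAL 0: VV[0][0]++ -> VV[0]=[3, 0, 2, 3]
Final vectors: VV[0]=[3, 0, 2, 3]; VV[1]=[0, 0, 0, 0]; VV[2]=[0, 0, 3, 4]; VV[3]=[0, 0, 1, 4]

Answer: 0 0 3 4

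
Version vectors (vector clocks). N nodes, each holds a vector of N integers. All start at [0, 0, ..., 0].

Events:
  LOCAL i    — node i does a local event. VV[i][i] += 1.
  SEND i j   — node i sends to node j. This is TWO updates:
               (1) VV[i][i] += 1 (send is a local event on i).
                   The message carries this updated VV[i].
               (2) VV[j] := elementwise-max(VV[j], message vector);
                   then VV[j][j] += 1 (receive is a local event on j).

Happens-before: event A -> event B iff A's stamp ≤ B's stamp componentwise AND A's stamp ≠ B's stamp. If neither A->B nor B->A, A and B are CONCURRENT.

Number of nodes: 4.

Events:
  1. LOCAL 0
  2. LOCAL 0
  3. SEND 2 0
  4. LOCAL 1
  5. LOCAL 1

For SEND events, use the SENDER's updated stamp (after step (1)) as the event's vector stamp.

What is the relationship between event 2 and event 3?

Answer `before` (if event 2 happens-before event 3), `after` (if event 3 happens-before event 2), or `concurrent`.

Initial: VV[0]=[0, 0, 0, 0]
Initial: VV[1]=[0, 0, 0, 0]
Initial: VV[2]=[0, 0, 0, 0]
Initial: VV[3]=[0, 0, 0, 0]
Event 1: LOCAL 0: VV[0][0]++ -> VV[0]=[1, 0, 0, 0]
Event 2: LOCAL 0: VV[0][0]++ -> VV[0]=[2, 0, 0, 0]
Event 3: SEND 2->0: VV[2][2]++ -> VV[2]=[0, 0, 1, 0], msg_vec=[0, 0, 1, 0]; VV[0]=max(VV[0],msg_vec) then VV[0][0]++ -> VV[0]=[3, 0, 1, 0]
Event 4: LOCAL 1: VV[1][1]++ -> VV[1]=[0, 1, 0, 0]
Event 5: LOCAL 1: VV[1][1]++ -> VV[1]=[0, 2, 0, 0]
Event 2 stamp: [2, 0, 0, 0]
Event 3 stamp: [0, 0, 1, 0]
[2, 0, 0, 0] <= [0, 0, 1, 0]? False
[0, 0, 1, 0] <= [2, 0, 0, 0]? False
Relation: concurrent

Answer: concurrent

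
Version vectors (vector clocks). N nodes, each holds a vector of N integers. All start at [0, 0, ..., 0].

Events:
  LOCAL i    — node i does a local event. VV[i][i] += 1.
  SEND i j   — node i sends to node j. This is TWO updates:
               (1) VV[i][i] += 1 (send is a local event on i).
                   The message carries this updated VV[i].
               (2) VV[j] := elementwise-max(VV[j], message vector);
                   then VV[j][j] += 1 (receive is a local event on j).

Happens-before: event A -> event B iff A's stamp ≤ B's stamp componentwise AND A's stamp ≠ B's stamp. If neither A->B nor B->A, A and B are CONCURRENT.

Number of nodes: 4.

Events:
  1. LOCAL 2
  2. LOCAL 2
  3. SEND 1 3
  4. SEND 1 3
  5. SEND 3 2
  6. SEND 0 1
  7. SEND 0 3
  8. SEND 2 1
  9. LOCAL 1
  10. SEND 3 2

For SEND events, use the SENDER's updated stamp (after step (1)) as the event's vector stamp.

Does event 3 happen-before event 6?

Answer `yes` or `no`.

Initial: VV[0]=[0, 0, 0, 0]
Initial: VV[1]=[0, 0, 0, 0]
Initial: VV[2]=[0, 0, 0, 0]
Initial: VV[3]=[0, 0, 0, 0]
Event 1: LOCAL 2: VV[2][2]++ -> VV[2]=[0, 0, 1, 0]
Event 2: LOCAL 2: VV[2][2]++ -> VV[2]=[0, 0, 2, 0]
Event 3: SEND 1->3: VV[1][1]++ -> VV[1]=[0, 1, 0, 0], msg_vec=[0, 1, 0, 0]; VV[3]=max(VV[3],msg_vec) then VV[3][3]++ -> VV[3]=[0, 1, 0, 1]
Event 4: SEND 1->3: VV[1][1]++ -> VV[1]=[0, 2, 0, 0], msg_vec=[0, 2, 0, 0]; VV[3]=max(VV[3],msg_vec) then VV[3][3]++ -> VV[3]=[0, 2, 0, 2]
Event 5: SEND 3->2: VV[3][3]++ -> VV[3]=[0, 2, 0, 3], msg_vec=[0, 2, 0, 3]; VV[2]=max(VV[2],msg_vec) then VV[2][2]++ -> VV[2]=[0, 2, 3, 3]
Event 6: SEND 0->1: VV[0][0]++ -> VV[0]=[1, 0, 0, 0], msg_vec=[1, 0, 0, 0]; VV[1]=max(VV[1],msg_vec) then VV[1][1]++ -> VV[1]=[1, 3, 0, 0]
Event 7: SEND 0->3: VV[0][0]++ -> VV[0]=[2, 0, 0, 0], msg_vec=[2, 0, 0, 0]; VV[3]=max(VV[3],msg_vec) then VV[3][3]++ -> VV[3]=[2, 2, 0, 4]
Event 8: SEND 2->1: VV[2][2]++ -> VV[2]=[0, 2, 4, 3], msg_vec=[0, 2, 4, 3]; VV[1]=max(VV[1],msg_vec) then VV[1][1]++ -> VV[1]=[1, 4, 4, 3]
Event 9: LOCAL 1: VV[1][1]++ -> VV[1]=[1, 5, 4, 3]
Event 10: SEND 3->2: VV[3][3]++ -> VV[3]=[2, 2, 0, 5], msg_vec=[2, 2, 0, 5]; VV[2]=max(VV[2],msg_vec) then VV[2][2]++ -> VV[2]=[2, 2, 5, 5]
Event 3 stamp: [0, 1, 0, 0]
Event 6 stamp: [1, 0, 0, 0]
[0, 1, 0, 0] <= [1, 0, 0, 0]? False. Equal? False. Happens-before: False

Answer: no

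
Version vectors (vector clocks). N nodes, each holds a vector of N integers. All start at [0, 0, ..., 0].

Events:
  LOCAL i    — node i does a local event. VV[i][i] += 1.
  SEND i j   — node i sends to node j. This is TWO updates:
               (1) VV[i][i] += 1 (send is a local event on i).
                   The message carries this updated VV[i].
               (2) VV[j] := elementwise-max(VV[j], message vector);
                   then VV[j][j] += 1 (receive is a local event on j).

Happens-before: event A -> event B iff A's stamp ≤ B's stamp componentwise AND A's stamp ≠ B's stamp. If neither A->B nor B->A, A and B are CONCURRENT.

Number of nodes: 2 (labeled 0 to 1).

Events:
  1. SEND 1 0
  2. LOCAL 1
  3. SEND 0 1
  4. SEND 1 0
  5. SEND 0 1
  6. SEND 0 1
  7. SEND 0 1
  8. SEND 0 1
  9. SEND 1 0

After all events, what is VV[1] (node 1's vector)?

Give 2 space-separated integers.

Answer: 7 9

Derivation:
Initial: VV[0]=[0, 0]
Initial: VV[1]=[0, 0]
Event 1: SEND 1->0: VV[1][1]++ -> VV[1]=[0, 1], msg_vec=[0, 1]; VV[0]=max(VV[0],msg_vec) then VV[0][0]++ -> VV[0]=[1, 1]
Event 2: LOCAL 1: VV[1][1]++ -> VV[1]=[0, 2]
Event 3: SEND 0->1: VV[0][0]++ -> VV[0]=[2, 1], msg_vec=[2, 1]; VV[1]=max(VV[1],msg_vec) then VV[1][1]++ -> VV[1]=[2, 3]
Event 4: SEND 1->0: VV[1][1]++ -> VV[1]=[2, 4], msg_vec=[2, 4]; VV[0]=max(VV[0],msg_vec) then VV[0][0]++ -> VV[0]=[3, 4]
Event 5: SEND 0->1: VV[0][0]++ -> VV[0]=[4, 4], msg_vec=[4, 4]; VV[1]=max(VV[1],msg_vec) then VV[1][1]++ -> VV[1]=[4, 5]
Event 6: SEND 0->1: VV[0][0]++ -> VV[0]=[5, 4], msg_vec=[5, 4]; VV[1]=max(VV[1],msg_vec) then VV[1][1]++ -> VV[1]=[5, 6]
Event 7: SEND 0->1: VV[0][0]++ -> VV[0]=[6, 4], msg_vec=[6, 4]; VV[1]=max(VV[1],msg_vec) then VV[1][1]++ -> VV[1]=[6, 7]
Event 8: SEND 0->1: VV[0][0]++ -> VV[0]=[7, 4], msg_vec=[7, 4]; VV[1]=max(VV[1],msg_vec) then VV[1][1]++ -> VV[1]=[7, 8]
Event 9: SEND 1->0: VV[1][1]++ -> VV[1]=[7, 9], msg_vec=[7, 9]; VV[0]=max(VV[0],msg_vec) then VV[0][0]++ -> VV[0]=[8, 9]
Final vectors: VV[0]=[8, 9]; VV[1]=[7, 9]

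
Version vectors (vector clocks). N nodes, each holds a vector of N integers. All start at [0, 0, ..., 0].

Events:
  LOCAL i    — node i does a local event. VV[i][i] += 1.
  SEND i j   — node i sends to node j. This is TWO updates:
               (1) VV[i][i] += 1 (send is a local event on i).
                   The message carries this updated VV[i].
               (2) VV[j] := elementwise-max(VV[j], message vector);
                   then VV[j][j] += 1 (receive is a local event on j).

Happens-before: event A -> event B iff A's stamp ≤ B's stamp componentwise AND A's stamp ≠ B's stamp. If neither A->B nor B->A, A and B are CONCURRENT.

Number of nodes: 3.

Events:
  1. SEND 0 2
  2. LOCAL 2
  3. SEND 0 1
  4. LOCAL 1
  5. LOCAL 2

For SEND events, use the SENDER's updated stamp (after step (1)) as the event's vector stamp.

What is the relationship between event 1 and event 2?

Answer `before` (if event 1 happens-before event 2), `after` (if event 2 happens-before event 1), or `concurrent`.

Initial: VV[0]=[0, 0, 0]
Initial: VV[1]=[0, 0, 0]
Initial: VV[2]=[0, 0, 0]
Event 1: SEND 0->2: VV[0][0]++ -> VV[0]=[1, 0, 0], msg_vec=[1, 0, 0]; VV[2]=max(VV[2],msg_vec) then VV[2][2]++ -> VV[2]=[1, 0, 1]
Event 2: LOCAL 2: VV[2][2]++ -> VV[2]=[1, 0, 2]
Event 3: SEND 0->1: VV[0][0]++ -> VV[0]=[2, 0, 0], msg_vec=[2, 0, 0]; VV[1]=max(VV[1],msg_vec) then VV[1][1]++ -> VV[1]=[2, 1, 0]
Event 4: LOCAL 1: VV[1][1]++ -> VV[1]=[2, 2, 0]
Event 5: LOCAL 2: VV[2][2]++ -> VV[2]=[1, 0, 3]
Event 1 stamp: [1, 0, 0]
Event 2 stamp: [1, 0, 2]
[1, 0, 0] <= [1, 0, 2]? True
[1, 0, 2] <= [1, 0, 0]? False
Relation: before

Answer: before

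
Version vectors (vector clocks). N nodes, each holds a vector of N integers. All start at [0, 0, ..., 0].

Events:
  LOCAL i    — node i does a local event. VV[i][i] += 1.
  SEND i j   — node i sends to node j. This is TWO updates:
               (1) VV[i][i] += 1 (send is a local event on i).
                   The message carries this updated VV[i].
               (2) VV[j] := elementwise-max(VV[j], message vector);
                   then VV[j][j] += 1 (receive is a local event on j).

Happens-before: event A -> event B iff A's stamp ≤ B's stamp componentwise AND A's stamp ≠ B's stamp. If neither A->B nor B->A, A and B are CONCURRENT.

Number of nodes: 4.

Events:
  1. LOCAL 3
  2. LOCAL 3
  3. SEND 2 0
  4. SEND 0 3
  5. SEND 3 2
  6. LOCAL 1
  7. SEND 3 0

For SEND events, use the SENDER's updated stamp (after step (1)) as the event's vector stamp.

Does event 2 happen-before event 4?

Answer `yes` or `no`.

Initial: VV[0]=[0, 0, 0, 0]
Initial: VV[1]=[0, 0, 0, 0]
Initial: VV[2]=[0, 0, 0, 0]
Initial: VV[3]=[0, 0, 0, 0]
Event 1: LOCAL 3: VV[3][3]++ -> VV[3]=[0, 0, 0, 1]
Event 2: LOCAL 3: VV[3][3]++ -> VV[3]=[0, 0, 0, 2]
Event 3: SEND 2->0: VV[2][2]++ -> VV[2]=[0, 0, 1, 0], msg_vec=[0, 0, 1, 0]; VV[0]=max(VV[0],msg_vec) then VV[0][0]++ -> VV[0]=[1, 0, 1, 0]
Event 4: SEND 0->3: VV[0][0]++ -> VV[0]=[2, 0, 1, 0], msg_vec=[2, 0, 1, 0]; VV[3]=max(VV[3],msg_vec) then VV[3][3]++ -> VV[3]=[2, 0, 1, 3]
Event 5: SEND 3->2: VV[3][3]++ -> VV[3]=[2, 0, 1, 4], msg_vec=[2, 0, 1, 4]; VV[2]=max(VV[2],msg_vec) then VV[2][2]++ -> VV[2]=[2, 0, 2, 4]
Event 6: LOCAL 1: VV[1][1]++ -> VV[1]=[0, 1, 0, 0]
Event 7: SEND 3->0: VV[3][3]++ -> VV[3]=[2, 0, 1, 5], msg_vec=[2, 0, 1, 5]; VV[0]=max(VV[0],msg_vec) then VV[0][0]++ -> VV[0]=[3, 0, 1, 5]
Event 2 stamp: [0, 0, 0, 2]
Event 4 stamp: [2, 0, 1, 0]
[0, 0, 0, 2] <= [2, 0, 1, 0]? False. Equal? False. Happens-before: False

Answer: no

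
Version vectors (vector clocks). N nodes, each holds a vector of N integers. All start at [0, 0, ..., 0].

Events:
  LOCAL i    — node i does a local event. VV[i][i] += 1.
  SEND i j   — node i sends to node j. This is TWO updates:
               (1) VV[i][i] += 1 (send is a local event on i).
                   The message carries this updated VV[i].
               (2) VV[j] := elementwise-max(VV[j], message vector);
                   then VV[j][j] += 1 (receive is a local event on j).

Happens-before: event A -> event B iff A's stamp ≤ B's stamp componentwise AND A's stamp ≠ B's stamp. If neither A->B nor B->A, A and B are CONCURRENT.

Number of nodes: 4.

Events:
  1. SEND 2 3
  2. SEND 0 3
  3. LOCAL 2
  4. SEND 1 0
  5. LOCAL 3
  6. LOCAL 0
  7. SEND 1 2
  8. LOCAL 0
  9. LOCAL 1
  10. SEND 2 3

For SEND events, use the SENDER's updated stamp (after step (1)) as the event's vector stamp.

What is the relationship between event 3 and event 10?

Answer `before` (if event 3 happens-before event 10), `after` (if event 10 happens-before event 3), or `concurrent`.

Initial: VV[0]=[0, 0, 0, 0]
Initial: VV[1]=[0, 0, 0, 0]
Initial: VV[2]=[0, 0, 0, 0]
Initial: VV[3]=[0, 0, 0, 0]
Event 1: SEND 2->3: VV[2][2]++ -> VV[2]=[0, 0, 1, 0], msg_vec=[0, 0, 1, 0]; VV[3]=max(VV[3],msg_vec) then VV[3][3]++ -> VV[3]=[0, 0, 1, 1]
Event 2: SEND 0->3: VV[0][0]++ -> VV[0]=[1, 0, 0, 0], msg_vec=[1, 0, 0, 0]; VV[3]=max(VV[3],msg_vec) then VV[3][3]++ -> VV[3]=[1, 0, 1, 2]
Event 3: LOCAL 2: VV[2][2]++ -> VV[2]=[0, 0, 2, 0]
Event 4: SEND 1->0: VV[1][1]++ -> VV[1]=[0, 1, 0, 0], msg_vec=[0, 1, 0, 0]; VV[0]=max(VV[0],msg_vec) then VV[0][0]++ -> VV[0]=[2, 1, 0, 0]
Event 5: LOCAL 3: VV[3][3]++ -> VV[3]=[1, 0, 1, 3]
Event 6: LOCAL 0: VV[0][0]++ -> VV[0]=[3, 1, 0, 0]
Event 7: SEND 1->2: VV[1][1]++ -> VV[1]=[0, 2, 0, 0], msg_vec=[0, 2, 0, 0]; VV[2]=max(VV[2],msg_vec) then VV[2][2]++ -> VV[2]=[0, 2, 3, 0]
Event 8: LOCAL 0: VV[0][0]++ -> VV[0]=[4, 1, 0, 0]
Event 9: LOCAL 1: VV[1][1]++ -> VV[1]=[0, 3, 0, 0]
Event 10: SEND 2->3: VV[2][2]++ -> VV[2]=[0, 2, 4, 0], msg_vec=[0, 2, 4, 0]; VV[3]=max(VV[3],msg_vec) then VV[3][3]++ -> VV[3]=[1, 2, 4, 4]
Event 3 stamp: [0, 0, 2, 0]
Event 10 stamp: [0, 2, 4, 0]
[0, 0, 2, 0] <= [0, 2, 4, 0]? True
[0, 2, 4, 0] <= [0, 0, 2, 0]? False
Relation: before

Answer: before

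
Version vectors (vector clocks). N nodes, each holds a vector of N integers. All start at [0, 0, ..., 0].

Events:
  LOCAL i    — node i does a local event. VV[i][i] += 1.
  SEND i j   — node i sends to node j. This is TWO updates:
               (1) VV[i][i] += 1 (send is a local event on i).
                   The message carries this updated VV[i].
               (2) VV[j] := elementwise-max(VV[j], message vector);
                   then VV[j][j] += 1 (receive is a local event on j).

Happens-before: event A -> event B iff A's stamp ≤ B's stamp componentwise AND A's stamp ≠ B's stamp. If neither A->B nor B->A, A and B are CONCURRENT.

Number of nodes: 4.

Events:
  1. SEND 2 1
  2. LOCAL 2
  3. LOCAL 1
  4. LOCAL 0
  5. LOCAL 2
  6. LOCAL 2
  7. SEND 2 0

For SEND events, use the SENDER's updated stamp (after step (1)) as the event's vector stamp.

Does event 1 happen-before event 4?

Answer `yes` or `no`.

Answer: no

Derivation:
Initial: VV[0]=[0, 0, 0, 0]
Initial: VV[1]=[0, 0, 0, 0]
Initial: VV[2]=[0, 0, 0, 0]
Initial: VV[3]=[0, 0, 0, 0]
Event 1: SEND 2->1: VV[2][2]++ -> VV[2]=[0, 0, 1, 0], msg_vec=[0, 0, 1, 0]; VV[1]=max(VV[1],msg_vec) then VV[1][1]++ -> VV[1]=[0, 1, 1, 0]
Event 2: LOCAL 2: VV[2][2]++ -> VV[2]=[0, 0, 2, 0]
Event 3: LOCAL 1: VV[1][1]++ -> VV[1]=[0, 2, 1, 0]
Event 4: LOCAL 0: VV[0][0]++ -> VV[0]=[1, 0, 0, 0]
Event 5: LOCAL 2: VV[2][2]++ -> VV[2]=[0, 0, 3, 0]
Event 6: LOCAL 2: VV[2][2]++ -> VV[2]=[0, 0, 4, 0]
Event 7: SEND 2->0: VV[2][2]++ -> VV[2]=[0, 0, 5, 0], msg_vec=[0, 0, 5, 0]; VV[0]=max(VV[0],msg_vec) then VV[0][0]++ -> VV[0]=[2, 0, 5, 0]
Event 1 stamp: [0, 0, 1, 0]
Event 4 stamp: [1, 0, 0, 0]
[0, 0, 1, 0] <= [1, 0, 0, 0]? False. Equal? False. Happens-before: False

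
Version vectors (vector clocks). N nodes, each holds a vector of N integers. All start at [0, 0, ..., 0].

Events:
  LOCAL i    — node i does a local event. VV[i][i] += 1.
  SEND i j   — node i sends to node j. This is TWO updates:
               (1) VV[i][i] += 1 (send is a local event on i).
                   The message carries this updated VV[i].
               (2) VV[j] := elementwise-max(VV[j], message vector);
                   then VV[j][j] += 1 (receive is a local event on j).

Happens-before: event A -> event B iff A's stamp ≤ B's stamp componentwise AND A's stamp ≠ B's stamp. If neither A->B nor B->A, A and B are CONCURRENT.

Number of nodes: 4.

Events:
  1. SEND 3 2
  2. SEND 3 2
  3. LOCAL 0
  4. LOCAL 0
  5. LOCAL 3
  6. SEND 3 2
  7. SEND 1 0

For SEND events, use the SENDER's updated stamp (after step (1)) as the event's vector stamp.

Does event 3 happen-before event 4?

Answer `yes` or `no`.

Answer: yes

Derivation:
Initial: VV[0]=[0, 0, 0, 0]
Initial: VV[1]=[0, 0, 0, 0]
Initial: VV[2]=[0, 0, 0, 0]
Initial: VV[3]=[0, 0, 0, 0]
Event 1: SEND 3->2: VV[3][3]++ -> VV[3]=[0, 0, 0, 1], msg_vec=[0, 0, 0, 1]; VV[2]=max(VV[2],msg_vec) then VV[2][2]++ -> VV[2]=[0, 0, 1, 1]
Event 2: SEND 3->2: VV[3][3]++ -> VV[3]=[0, 0, 0, 2], msg_vec=[0, 0, 0, 2]; VV[2]=max(VV[2],msg_vec) then VV[2][2]++ -> VV[2]=[0, 0, 2, 2]
Event 3: LOCAL 0: VV[0][0]++ -> VV[0]=[1, 0, 0, 0]
Event 4: LOCAL 0: VV[0][0]++ -> VV[0]=[2, 0, 0, 0]
Event 5: LOCAL 3: VV[3][3]++ -> VV[3]=[0, 0, 0, 3]
Event 6: SEND 3->2: VV[3][3]++ -> VV[3]=[0, 0, 0, 4], msg_vec=[0, 0, 0, 4]; VV[2]=max(VV[2],msg_vec) then VV[2][2]++ -> VV[2]=[0, 0, 3, 4]
Event 7: SEND 1->0: VV[1][1]++ -> VV[1]=[0, 1, 0, 0], msg_vec=[0, 1, 0, 0]; VV[0]=max(VV[0],msg_vec) then VV[0][0]++ -> VV[0]=[3, 1, 0, 0]
Event 3 stamp: [1, 0, 0, 0]
Event 4 stamp: [2, 0, 0, 0]
[1, 0, 0, 0] <= [2, 0, 0, 0]? True. Equal? False. Happens-before: True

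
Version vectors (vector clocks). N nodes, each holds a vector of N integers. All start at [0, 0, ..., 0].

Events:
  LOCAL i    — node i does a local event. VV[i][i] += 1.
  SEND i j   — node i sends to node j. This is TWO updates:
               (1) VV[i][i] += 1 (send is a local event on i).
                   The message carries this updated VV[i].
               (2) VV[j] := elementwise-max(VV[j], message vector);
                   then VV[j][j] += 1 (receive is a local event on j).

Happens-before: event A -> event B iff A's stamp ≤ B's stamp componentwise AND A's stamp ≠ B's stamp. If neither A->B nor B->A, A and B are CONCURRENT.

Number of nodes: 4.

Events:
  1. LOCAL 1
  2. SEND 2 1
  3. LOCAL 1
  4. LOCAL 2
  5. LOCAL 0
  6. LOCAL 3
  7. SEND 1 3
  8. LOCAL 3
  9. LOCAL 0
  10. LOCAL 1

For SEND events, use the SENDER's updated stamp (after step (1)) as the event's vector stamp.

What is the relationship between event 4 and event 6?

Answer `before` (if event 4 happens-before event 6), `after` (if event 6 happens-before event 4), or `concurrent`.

Initial: VV[0]=[0, 0, 0, 0]
Initial: VV[1]=[0, 0, 0, 0]
Initial: VV[2]=[0, 0, 0, 0]
Initial: VV[3]=[0, 0, 0, 0]
Event 1: LOCAL 1: VV[1][1]++ -> VV[1]=[0, 1, 0, 0]
Event 2: SEND 2->1: VV[2][2]++ -> VV[2]=[0, 0, 1, 0], msg_vec=[0, 0, 1, 0]; VV[1]=max(VV[1],msg_vec) then VV[1][1]++ -> VV[1]=[0, 2, 1, 0]
Event 3: LOCAL 1: VV[1][1]++ -> VV[1]=[0, 3, 1, 0]
Event 4: LOCAL 2: VV[2][2]++ -> VV[2]=[0, 0, 2, 0]
Event 5: LOCAL 0: VV[0][0]++ -> VV[0]=[1, 0, 0, 0]
Event 6: LOCAL 3: VV[3][3]++ -> VV[3]=[0, 0, 0, 1]
Event 7: SEND 1->3: VV[1][1]++ -> VV[1]=[0, 4, 1, 0], msg_vec=[0, 4, 1, 0]; VV[3]=max(VV[3],msg_vec) then VV[3][3]++ -> VV[3]=[0, 4, 1, 2]
Event 8: LOCAL 3: VV[3][3]++ -> VV[3]=[0, 4, 1, 3]
Event 9: LOCAL 0: VV[0][0]++ -> VV[0]=[2, 0, 0, 0]
Event 10: LOCAL 1: VV[1][1]++ -> VV[1]=[0, 5, 1, 0]
Event 4 stamp: [0, 0, 2, 0]
Event 6 stamp: [0, 0, 0, 1]
[0, 0, 2, 0] <= [0, 0, 0, 1]? False
[0, 0, 0, 1] <= [0, 0, 2, 0]? False
Relation: concurrent

Answer: concurrent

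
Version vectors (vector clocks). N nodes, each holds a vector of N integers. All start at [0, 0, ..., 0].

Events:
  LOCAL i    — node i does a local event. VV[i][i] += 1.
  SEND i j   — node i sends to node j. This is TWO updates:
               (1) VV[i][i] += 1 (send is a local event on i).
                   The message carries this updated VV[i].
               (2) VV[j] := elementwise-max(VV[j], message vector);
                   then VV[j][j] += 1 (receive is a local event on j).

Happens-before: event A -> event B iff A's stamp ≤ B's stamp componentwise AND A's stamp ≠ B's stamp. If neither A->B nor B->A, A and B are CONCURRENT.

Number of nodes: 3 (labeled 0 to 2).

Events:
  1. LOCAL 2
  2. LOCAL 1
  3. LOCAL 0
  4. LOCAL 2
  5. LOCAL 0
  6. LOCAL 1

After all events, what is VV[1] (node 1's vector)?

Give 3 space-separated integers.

Initial: VV[0]=[0, 0, 0]
Initial: VV[1]=[0, 0, 0]
Initial: VV[2]=[0, 0, 0]
Event 1: LOCAL 2: VV[2][2]++ -> VV[2]=[0, 0, 1]
Event 2: LOCAL 1: VV[1][1]++ -> VV[1]=[0, 1, 0]
Event 3: LOCAL 0: VV[0][0]++ -> VV[0]=[1, 0, 0]
Event 4: LOCAL 2: VV[2][2]++ -> VV[2]=[0, 0, 2]
Event 5: LOCAL 0: VV[0][0]++ -> VV[0]=[2, 0, 0]
Event 6: LOCAL 1: VV[1][1]++ -> VV[1]=[0, 2, 0]
Final vectors: VV[0]=[2, 0, 0]; VV[1]=[0, 2, 0]; VV[2]=[0, 0, 2]

Answer: 0 2 0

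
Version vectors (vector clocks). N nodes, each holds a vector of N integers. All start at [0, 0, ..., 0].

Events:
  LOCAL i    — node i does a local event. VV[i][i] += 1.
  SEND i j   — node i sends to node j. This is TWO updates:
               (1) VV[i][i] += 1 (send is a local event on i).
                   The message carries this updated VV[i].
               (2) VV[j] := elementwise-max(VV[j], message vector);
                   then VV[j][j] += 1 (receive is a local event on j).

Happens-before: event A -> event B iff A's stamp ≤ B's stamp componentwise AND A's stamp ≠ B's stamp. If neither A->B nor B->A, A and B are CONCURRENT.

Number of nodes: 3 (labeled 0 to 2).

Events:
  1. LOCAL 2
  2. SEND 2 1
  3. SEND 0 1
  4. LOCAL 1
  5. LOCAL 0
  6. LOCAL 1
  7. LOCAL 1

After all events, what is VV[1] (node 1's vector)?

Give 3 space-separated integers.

Answer: 1 5 2

Derivation:
Initial: VV[0]=[0, 0, 0]
Initial: VV[1]=[0, 0, 0]
Initial: VV[2]=[0, 0, 0]
Event 1: LOCAL 2: VV[2][2]++ -> VV[2]=[0, 0, 1]
Event 2: SEND 2->1: VV[2][2]++ -> VV[2]=[0, 0, 2], msg_vec=[0, 0, 2]; VV[1]=max(VV[1],msg_vec) then VV[1][1]++ -> VV[1]=[0, 1, 2]
Event 3: SEND 0->1: VV[0][0]++ -> VV[0]=[1, 0, 0], msg_vec=[1, 0, 0]; VV[1]=max(VV[1],msg_vec) then VV[1][1]++ -> VV[1]=[1, 2, 2]
Event 4: LOCAL 1: VV[1][1]++ -> VV[1]=[1, 3, 2]
Event 5: LOCAL 0: VV[0][0]++ -> VV[0]=[2, 0, 0]
Event 6: LOCAL 1: VV[1][1]++ -> VV[1]=[1, 4, 2]
Event 7: LOCAL 1: VV[1][1]++ -> VV[1]=[1, 5, 2]
Final vectors: VV[0]=[2, 0, 0]; VV[1]=[1, 5, 2]; VV[2]=[0, 0, 2]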